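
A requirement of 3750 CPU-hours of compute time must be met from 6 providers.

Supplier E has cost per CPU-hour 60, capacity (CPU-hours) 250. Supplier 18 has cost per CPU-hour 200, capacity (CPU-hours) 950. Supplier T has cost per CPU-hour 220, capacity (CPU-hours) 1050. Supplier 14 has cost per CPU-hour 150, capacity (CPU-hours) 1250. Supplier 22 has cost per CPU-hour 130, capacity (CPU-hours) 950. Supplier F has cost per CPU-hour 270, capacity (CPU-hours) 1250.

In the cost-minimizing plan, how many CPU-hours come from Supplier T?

Cheapest first:
Take 250 from Supplier E at 60 ; need 3500 more.
Take 950 from Supplier 22 at 130 ; need 2550 more.
Supplier 14 (150): use full 1250 ; 1300 CPU-hours to go.
Supplier 18 at 200: take all 950 CPU-hours ; 350 still needed.
Take 350 from Supplier T at 220 to finish.
Supplier F: unused.

350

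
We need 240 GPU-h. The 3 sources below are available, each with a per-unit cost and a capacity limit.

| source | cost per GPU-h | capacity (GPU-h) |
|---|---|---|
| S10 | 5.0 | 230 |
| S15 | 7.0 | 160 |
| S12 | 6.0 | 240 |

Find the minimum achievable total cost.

Use sources in increasing cost order.
S10 at 5.0: take all 230 GPU-h → 10 still needed.
Take 10 from S12 at 6.0 to finish.
S15: unused.
Cost = 230×5.0 + 10×6.0 = 1210.

1210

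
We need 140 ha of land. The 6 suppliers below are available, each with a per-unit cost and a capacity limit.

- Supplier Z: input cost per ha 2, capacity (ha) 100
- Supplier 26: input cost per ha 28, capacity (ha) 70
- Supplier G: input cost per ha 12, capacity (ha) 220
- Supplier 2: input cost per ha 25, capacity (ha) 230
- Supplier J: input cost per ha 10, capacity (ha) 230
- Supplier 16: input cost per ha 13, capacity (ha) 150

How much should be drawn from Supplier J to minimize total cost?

40

Use suppliers in increasing cost order.
Supplier Z at 2: take all 100 ha — 40 still needed.
Supplier J (10): take the remaining 40 — done.
Supplier G, Supplier 16, Supplier 2, Supplier 26: unused.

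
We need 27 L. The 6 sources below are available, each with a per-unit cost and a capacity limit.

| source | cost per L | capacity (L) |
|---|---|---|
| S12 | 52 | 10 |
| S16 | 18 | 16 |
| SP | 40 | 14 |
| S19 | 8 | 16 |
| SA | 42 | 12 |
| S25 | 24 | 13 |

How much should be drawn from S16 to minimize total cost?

Fill from the cheapest source first.
S19 (8): use full 16 ; 11 L to go.
S16 (18): take the remaining 11 ; done.
S25, SP, SA, S12: unused.

11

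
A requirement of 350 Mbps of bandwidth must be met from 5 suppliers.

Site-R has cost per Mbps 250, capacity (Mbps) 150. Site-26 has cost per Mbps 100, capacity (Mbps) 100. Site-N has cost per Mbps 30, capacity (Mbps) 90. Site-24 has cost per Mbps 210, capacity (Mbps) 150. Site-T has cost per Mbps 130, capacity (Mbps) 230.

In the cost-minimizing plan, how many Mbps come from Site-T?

Fill from the cheapest supplier first.
Site-N (30): use full 90 — 260 Mbps to go.
Site-26 at 100: take all 100 Mbps — 160 still needed.
Site-T (130): take the remaining 160 — done.
Site-24, Site-R: unused.

160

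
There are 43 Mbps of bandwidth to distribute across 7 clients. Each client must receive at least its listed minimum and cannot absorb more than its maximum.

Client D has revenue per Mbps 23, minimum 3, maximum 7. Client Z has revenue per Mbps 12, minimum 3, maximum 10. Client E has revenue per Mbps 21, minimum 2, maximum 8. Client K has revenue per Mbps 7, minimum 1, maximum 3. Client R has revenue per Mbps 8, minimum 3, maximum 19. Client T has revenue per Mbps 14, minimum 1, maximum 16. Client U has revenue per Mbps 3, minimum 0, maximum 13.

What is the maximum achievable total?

Meeting every minimum uses 3+3+2+1+3+1+0 = 13 Mbps, leaving 30.
Order the clients by revenue per Mbps: Client D 23 > Client E 21 > Client T 14 > Client Z 12 > Client R 8 > Client K 7 > Client U 3.
Client D: +4 to 7 (cap) — 26 left.
Client E takes 6 more to reach its cap of 8 — 20 left.
Client T takes 15 more to reach its cap of 16 — 5 left.
Only 5 left; Client Z takes them to reach 8.
Total = 23×7 + 12×8 + 21×8 + 7×1 + 8×3 + 14×16 = 680.

680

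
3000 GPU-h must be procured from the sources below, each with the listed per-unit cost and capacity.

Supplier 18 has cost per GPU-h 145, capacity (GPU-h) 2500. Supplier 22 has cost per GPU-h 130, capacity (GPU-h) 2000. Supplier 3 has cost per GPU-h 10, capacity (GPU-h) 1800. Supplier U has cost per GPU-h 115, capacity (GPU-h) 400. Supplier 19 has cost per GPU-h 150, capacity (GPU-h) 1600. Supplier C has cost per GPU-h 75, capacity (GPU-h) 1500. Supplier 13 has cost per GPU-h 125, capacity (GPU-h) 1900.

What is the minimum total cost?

Use sources in increasing cost order.
Take 1800 from Supplier 3 at 10 — need 1200 more.
Supplier C (75): take the remaining 1200 — done.
Supplier U, Supplier 13, Supplier 22, Supplier 18, Supplier 19: unused.
Cost = 1800×10 + 1200×75 = 108000.

108000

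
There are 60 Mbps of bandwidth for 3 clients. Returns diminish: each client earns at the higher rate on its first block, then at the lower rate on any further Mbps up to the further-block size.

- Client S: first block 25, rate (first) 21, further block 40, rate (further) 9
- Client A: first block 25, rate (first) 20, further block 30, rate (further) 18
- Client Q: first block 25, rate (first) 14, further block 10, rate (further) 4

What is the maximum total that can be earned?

Treat each block as its own option and order by rate: Client S/T1 21 > Client A/T1 20 > Client A/T2 18 > Client Q/T1 14 > Client S/T2 9 > Client Q/T2 4.
Client S T1 at 21: fill all 25 ; 35 left.
Fill Client A T1 block (25 at 20) ; 10 left.
Client A/T2: +10 of 30 at 18; pool empty.
Total = 21×25 + 20×25 + 18×10 = 1205.

1205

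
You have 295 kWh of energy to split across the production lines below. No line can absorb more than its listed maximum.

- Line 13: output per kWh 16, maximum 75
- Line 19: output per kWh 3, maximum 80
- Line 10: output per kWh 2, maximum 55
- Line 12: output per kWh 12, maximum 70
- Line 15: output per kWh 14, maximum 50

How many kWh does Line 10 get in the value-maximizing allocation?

Order the production lines by output per kWh: Line 13 16 > Line 15 14 > Line 12 12 > Line 19 3 > Line 10 2.
Line 13: +75 to 75 (cap) → 220 left.
Line 15: +50 to 50 (cap) → 170 left.
Line 12: +70 to 70 (cap) → 100 left.
Give Line 19 80 to hit its cap of 80 → 20 left.
Line 10: +20 (room for 55) → 20. Pool exhausted.

20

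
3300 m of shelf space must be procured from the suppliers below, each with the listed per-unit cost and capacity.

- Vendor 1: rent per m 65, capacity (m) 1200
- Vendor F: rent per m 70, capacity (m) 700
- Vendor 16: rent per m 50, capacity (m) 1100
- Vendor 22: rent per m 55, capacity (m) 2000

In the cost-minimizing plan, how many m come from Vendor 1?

Fill from the cheapest supplier first.
Take 1100 from Vendor 16 at 50 ; need 2200 more.
Vendor 22 at 55: take all 2000 m ; 200 still needed.
Take 200 from Vendor 1 at 65 to finish.
Vendor F: unused.

200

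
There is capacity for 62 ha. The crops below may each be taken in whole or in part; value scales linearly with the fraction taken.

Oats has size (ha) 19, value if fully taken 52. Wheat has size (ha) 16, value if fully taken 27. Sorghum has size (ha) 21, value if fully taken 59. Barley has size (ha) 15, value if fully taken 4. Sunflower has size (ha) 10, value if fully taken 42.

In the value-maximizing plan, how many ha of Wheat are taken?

Best value per unit of size first: Sunflower 42/10≈4.2, Sorghum 59/21≈2.81, Oats 52/19≈2.74, Wheat 27/16≈1.69, Barley 4/15≈0.267.
All 10 ha of Sunflower fit (value 42) → 52 remain.
Sorghum: take in full, 21 ha for value 59 → 31 left.
Take all of Oats (19 ha, value 52) → 12 ha left.
Only 12 ha remain; take 12/16 of Wheat for value 27×12/16 = 20.25.

12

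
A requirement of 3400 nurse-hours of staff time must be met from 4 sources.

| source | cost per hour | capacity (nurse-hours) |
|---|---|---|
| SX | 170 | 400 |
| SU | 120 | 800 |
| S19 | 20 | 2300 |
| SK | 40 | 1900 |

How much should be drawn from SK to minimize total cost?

1100

Fill from the cheapest source first.
S19 (20): use full 2300 → 1100 nurse-hours to go.
SK at 40: take 1100 of its 1900 → requirement met.
SU, SX: unused.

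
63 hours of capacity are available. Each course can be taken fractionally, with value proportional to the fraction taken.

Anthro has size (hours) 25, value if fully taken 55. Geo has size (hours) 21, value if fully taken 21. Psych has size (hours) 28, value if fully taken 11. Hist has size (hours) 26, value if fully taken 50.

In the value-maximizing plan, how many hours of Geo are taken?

Rank by value-to-size ratio: Anthro 55/25≈2.2, Hist 50/26≈1.92, Geo 21/21≈1, Psych 11/28≈0.393.
Anthro: take in full, 25 hours for value 55 — 38 left.
All 26 hours of Hist fit (value 50) — 12 remain.
Fill the last 12 hours with part of Geo: 12/21 of it earns 12.

12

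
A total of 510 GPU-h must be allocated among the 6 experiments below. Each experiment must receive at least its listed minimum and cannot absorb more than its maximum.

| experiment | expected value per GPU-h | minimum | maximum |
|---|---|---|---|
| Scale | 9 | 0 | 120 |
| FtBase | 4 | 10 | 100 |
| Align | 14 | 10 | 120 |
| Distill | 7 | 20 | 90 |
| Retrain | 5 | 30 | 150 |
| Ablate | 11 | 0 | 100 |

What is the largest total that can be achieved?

Meeting every minimum uses 0+10+10+20+30+0 = 70 GPU-h, leaving 440.
Order the experiments by expected value per GPU-h: Align 14 > Ablate 11 > Scale 9 > Distill 7 > Retrain 5 > FtBase 4.
Align: +110 to 120 (cap) — 330 left.
Ablate takes 100 more to reach its cap of 100 — 230 left.
Give Scale 120 more to hit its cap of 120 — 110 left.
Give Distill 70 more to hit its cap of 90 — 40 left.
Only 40 left; Retrain takes them to reach 70.
Total = 9×120 + 4×10 + 14×120 + 7×90 + 5×70 + 11×100 = 4880.

4880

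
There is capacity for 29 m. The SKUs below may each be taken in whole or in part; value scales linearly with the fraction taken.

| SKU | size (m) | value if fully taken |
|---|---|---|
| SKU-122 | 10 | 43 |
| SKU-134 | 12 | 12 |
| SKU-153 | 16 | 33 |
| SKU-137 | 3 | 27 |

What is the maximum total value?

Best value per unit of size first: SKU-137 27/3≈9, SKU-122 43/10≈4.3, SKU-153 33/16≈2.06, SKU-134 12/12≈1.
Take all of SKU-137 (3 m, value 27) ; 26 m left.
Take all of SKU-122 (10 m, value 43) ; 16 m left.
Take all of SKU-153 (16 m, value 33) ; 0 m left.
Total value = 103.

103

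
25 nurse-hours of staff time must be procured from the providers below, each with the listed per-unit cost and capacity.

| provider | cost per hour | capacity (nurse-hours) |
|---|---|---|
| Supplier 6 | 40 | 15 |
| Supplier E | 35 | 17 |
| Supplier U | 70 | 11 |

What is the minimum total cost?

Cheapest first:
Take 17 from Supplier E at 35 → need 8 more.
Supplier 6 (40): take the remaining 8 → done.
Supplier U: unused.
Cost = 17×35 + 8×40 = 915.

915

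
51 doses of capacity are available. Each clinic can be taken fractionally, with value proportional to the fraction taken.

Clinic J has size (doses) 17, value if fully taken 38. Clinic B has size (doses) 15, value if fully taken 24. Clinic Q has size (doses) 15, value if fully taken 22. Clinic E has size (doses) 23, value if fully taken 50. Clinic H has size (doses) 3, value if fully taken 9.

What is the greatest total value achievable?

109.8

Rank by value-to-size ratio: Clinic H 9/3≈3, Clinic J 38/17≈2.24, Clinic E 50/23≈2.17, Clinic B 24/15≈1.6, Clinic Q 22/15≈1.47.
All 3 doses of Clinic H fit (value 9) ; 48 remain.
Clinic J: take in full, 17 doses for value 38 ; 31 left.
Take all of Clinic E (23 doses, value 50) ; 8 doses left.
8 doses left: a 8/15 share of Clinic B gives 24×8/15 = 12.8.
Total value = 109.8.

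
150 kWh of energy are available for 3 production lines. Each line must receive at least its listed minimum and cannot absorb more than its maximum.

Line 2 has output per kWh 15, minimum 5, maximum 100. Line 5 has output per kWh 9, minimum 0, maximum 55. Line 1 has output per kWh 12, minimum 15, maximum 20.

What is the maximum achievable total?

Meeting every minimum uses 5+0+15 = 20 kWh, leaving 130.
Highest output per kWh first: Line 2 15 > Line 1 12 > Line 5 9.
Line 2: +95 to 100 (cap) — 35 left.
Line 1: +5 to 20 (cap) — 30 left.
Only 30 left; Line 5 takes them to reach 30.
Total = 15×100 + 9×30 + 12×20 = 2010.

2010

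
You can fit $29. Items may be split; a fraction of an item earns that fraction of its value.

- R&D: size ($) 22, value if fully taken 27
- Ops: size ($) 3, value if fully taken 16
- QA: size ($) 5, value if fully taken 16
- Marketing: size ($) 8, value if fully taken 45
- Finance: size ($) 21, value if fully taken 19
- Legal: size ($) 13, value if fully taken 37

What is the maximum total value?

114

Rank by value-to-size ratio: Marketing 45/8≈5.62, Ops 16/3≈5.33, QA 16/5≈3.2, Legal 37/13≈2.85, R&D 27/22≈1.23, Finance 19/21≈0.905.
Take all of Marketing (8 $, value 45) → 21 $ left.
Ops: take in full, 3 $ for value 16 → 18 left.
QA: take in full, 5 $ for value 16 → 13 left.
All 13 $ of Legal fit (value 37) → 0 remain.
Total value = 114.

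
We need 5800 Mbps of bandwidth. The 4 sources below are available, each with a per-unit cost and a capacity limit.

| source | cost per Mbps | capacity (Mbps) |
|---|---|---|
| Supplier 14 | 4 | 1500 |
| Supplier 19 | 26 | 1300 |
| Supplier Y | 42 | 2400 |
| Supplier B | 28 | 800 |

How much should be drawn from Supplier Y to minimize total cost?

Cheapest first:
Take 1500 from Supplier 14 at 4 → need 4300 more.
Supplier 19 (26): use full 1300 → 3000 Mbps to go.
Take 800 from Supplier B at 28 → need 2200 more.
Take 2200 from Supplier Y at 42 to finish.

2200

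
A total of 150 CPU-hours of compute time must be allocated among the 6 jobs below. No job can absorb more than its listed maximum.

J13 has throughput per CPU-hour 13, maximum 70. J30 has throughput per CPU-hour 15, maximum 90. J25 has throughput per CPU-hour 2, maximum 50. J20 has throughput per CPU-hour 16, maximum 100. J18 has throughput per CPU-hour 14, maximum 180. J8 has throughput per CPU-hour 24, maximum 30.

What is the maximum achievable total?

2620

Rank by throughput per CPU-hour: J8 24 > J20 16 > J30 15 > J18 14 > J13 13 > J25 2.
Give J8 30 to hit its cap of 30 — 120 left.
J20 takes 100 to reach its cap of 100 — 20 left.
Only 20 left; J30 takes them to reach 20.
Total = 15×20 + 16×100 + 24×30 = 2620.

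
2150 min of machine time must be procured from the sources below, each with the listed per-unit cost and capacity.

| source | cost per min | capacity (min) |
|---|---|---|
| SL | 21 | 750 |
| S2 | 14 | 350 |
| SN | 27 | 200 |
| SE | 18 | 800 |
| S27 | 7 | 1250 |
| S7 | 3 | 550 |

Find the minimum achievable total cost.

15300

Fill from the cheapest source first.
S7 at 3: take all 550 min → 1600 still needed.
S27 at 7: take all 1250 min → 350 still needed.
S2 at 14: take all 350 min → 0 still needed.
SE, SL, SN: unused.
Cost = 550×3 + 1250×7 + 350×14 = 15300.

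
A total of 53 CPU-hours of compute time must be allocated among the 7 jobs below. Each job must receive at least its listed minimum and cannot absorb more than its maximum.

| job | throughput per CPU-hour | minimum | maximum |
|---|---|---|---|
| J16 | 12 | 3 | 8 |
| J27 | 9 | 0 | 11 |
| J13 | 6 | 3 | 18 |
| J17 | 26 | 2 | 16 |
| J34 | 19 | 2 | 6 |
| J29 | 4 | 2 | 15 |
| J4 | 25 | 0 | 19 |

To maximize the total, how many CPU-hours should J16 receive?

Meeting every minimum uses 3+0+3+2+2+2+0 = 12 CPU-hours, leaving 41.
Highest throughput per CPU-hour first: J17 26 > J4 25 > J34 19 > J16 12 > J27 9 > J13 6 > J29 4.
J17 takes 14 more to reach its cap of 16 — 27 left.
J4: +19 to 19 (cap) — 8 left.
J34 takes 4 more to reach its cap of 6 — 4 left.
J16 has room for 5 more but only 4 remain, so it gets 7.

7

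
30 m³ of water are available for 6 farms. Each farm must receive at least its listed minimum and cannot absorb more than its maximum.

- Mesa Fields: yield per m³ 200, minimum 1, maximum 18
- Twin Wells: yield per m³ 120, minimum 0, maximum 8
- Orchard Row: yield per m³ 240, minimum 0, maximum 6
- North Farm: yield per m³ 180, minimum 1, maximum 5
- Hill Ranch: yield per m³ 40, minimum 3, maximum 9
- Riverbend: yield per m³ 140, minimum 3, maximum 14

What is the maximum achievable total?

5560

Meeting every minimum uses 1+0+0+1+3+3 = 8 m³, leaving 22.
Rank by yield per m³: Orchard Row 240 > Mesa Fields 200 > North Farm 180 > Riverbend 140 > Twin Wells 120 > Hill Ranch 40.
Give Orchard Row 6 more to hit its cap of 6 — 16 left.
Mesa Fields has room for 17 more but only 16 remain, so it gets 17.
Total = 200×17 + 240×6 + 180×1 + 40×3 + 140×3 = 5560.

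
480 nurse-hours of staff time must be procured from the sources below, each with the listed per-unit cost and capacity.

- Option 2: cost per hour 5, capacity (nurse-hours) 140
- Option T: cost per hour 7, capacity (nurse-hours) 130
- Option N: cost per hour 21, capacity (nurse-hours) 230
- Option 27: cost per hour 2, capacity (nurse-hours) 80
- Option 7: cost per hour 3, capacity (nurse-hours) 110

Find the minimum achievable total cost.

Use sources in increasing cost order.
Take 80 from Option 27 at 2 — need 400 more.
Take 110 from Option 7 at 3 — need 290 more.
Option 2 (5): use full 140 — 150 nurse-hours to go.
Option T (7): use full 130 — 20 nurse-hours to go.
Option N (21): take the remaining 20 — done.
Cost = 80×2 + 110×3 + 140×5 + 130×7 + 20×21 = 2520.

2520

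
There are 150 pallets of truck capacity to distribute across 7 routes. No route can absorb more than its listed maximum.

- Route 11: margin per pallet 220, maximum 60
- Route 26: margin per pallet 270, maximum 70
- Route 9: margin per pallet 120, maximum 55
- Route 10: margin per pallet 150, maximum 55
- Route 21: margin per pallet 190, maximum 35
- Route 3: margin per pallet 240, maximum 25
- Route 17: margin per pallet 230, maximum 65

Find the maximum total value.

37550

Order the routes by margin per pallet: Route 26 270 > Route 3 240 > Route 17 230 > Route 11 220 > Route 21 190 > Route 10 150 > Route 9 120.
Route 26 takes 70 to reach its cap of 70 → 80 left.
Route 3 takes 25 to reach its cap of 25 → 55 left.
Route 17: +55 (room for 65) → 55. Pool exhausted.
Total = 270×70 + 240×25 + 230×55 = 37550.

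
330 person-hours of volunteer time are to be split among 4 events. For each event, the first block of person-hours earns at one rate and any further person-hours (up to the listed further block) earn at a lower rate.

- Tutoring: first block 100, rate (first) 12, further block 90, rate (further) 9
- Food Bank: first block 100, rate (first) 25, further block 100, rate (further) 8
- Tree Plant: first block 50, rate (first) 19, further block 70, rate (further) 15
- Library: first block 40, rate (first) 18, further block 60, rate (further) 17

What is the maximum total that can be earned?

Treat each block as its own option and order by rate: Food Bank/first 25 > Tree Plant/first 19 > Library/first 18 > Library/second 17 > Tree Plant/second 15 > Tutoring/first 12 > Tutoring/second 9 > Food Bank/second 8.
Food Bank first at 25: fill all 100 ; 230 left.
Fill Tree Plant first block (50 at 19) ; 180 left.
Fill Library first block (40 at 18) ; 140 left.
Fill Library second block (60 at 17) ; 80 left.
Fill Tree Plant second block (70 at 15) ; 10 left.
Tutoring/first: +10 of 100 at 12; pool empty.
Total = 25×100 + 19×50 + 18×40 + 17×60 + 15×70 + 12×10 = 6360.

6360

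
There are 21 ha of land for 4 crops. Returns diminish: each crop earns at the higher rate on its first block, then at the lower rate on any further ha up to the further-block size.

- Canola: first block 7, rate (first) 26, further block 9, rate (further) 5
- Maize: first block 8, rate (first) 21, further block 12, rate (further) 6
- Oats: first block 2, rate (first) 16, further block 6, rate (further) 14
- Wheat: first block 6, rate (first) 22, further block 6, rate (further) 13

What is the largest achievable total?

482

Order all 8 blocks by rate: Canola/tier1 26 > Wheat/tier1 22 > Maize/tier1 21 > Oats/tier1 16 > Oats/tier2 14 > Wheat/tier2 13 > Maize/tier2 6 > Canola/tier2 5.
Fill Canola tier1 block (7 at 26) → 14 left.
Wheat/tier1 (22): +6 → 8 left.
Maize/tier1 (21): +8 → 0 left.
Total = 26×7 + 22×6 + 21×8 = 482.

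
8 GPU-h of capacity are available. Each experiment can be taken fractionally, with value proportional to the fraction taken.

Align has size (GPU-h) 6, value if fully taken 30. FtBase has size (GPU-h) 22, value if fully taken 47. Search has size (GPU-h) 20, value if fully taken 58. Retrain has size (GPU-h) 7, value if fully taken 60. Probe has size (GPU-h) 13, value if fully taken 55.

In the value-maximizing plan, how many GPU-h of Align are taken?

Rank by value-to-size ratio: Retrain 60/7≈8.57, Align 30/6≈5, Probe 55/13≈4.23, Search 58/20≈2.9, FtBase 47/22≈2.14.
Take all of Retrain (7 GPU-h, value 60) ; 1 GPU-h left.
1 GPU-h left: a 1/6 share of Align gives 30×1/6 = 5.

1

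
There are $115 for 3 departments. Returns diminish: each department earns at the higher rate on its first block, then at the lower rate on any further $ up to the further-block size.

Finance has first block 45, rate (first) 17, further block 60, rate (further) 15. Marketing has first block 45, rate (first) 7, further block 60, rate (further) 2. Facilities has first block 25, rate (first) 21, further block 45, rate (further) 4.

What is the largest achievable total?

Rank every tier by rate: Facilities/T1 21 > Finance/T1 17 > Finance/T2 15 > Marketing/T1 7 > Facilities/T2 4 > Marketing/T2 2.
Facilities/T1 (21): +25 ; 90 left.
Finance T1 at 17: fill all 45 ; 45 left.
45 remain; put them into Finance T2 at 15.
Total = 21×25 + 17×45 + 15×45 = 1965.

1965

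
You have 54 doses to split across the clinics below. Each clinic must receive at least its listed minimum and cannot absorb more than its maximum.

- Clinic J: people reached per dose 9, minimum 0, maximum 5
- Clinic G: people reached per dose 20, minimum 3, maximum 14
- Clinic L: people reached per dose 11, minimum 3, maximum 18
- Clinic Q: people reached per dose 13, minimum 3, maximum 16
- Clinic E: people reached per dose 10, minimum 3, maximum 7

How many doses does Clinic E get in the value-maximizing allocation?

Meeting every minimum uses 0+3+3+3+3 = 12 doses, leaving 42.
Rank by people reached per dose: Clinic G 20 > Clinic Q 13 > Clinic L 11 > Clinic E 10 > Clinic J 9.
Give Clinic G 11 more to hit its cap of 14 — 31 left.
Clinic Q: +13 to 16 (cap) — 18 left.
Give Clinic L 15 more to hit its cap of 18 — 3 left.
Clinic E: +3 (room for 4) → 6. Pool exhausted.

6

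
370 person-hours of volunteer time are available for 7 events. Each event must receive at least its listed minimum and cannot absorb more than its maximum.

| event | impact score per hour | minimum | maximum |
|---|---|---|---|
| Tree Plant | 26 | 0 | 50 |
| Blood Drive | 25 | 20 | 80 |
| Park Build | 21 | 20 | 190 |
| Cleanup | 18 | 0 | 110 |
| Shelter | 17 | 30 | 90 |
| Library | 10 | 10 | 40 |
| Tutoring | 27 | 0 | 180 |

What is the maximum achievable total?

9190

Meeting every minimum uses 0+20+20+0+30+10+0 = 80 person-hours, leaving 290.
Highest impact score per hour first: Tutoring 27 > Tree Plant 26 > Blood Drive 25 > Park Build 21 > Cleanup 18 > Shelter 17 > Library 10.
Tutoring takes 180 more to reach its cap of 180 ; 110 left.
Give Tree Plant 50 more to hit its cap of 50 ; 60 left.
Blood Drive takes 60 more to reach its cap of 80 ; 0 left.
Total = 26×50 + 25×80 + 21×20 + 17×30 + 10×10 + 27×180 = 9190.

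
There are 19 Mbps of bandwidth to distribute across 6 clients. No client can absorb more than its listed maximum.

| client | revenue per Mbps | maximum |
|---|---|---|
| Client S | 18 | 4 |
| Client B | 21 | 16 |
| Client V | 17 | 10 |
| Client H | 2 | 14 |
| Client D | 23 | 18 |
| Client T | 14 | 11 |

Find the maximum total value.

Rank by revenue per Mbps: Client D 23 > Client B 21 > Client S 18 > Client V 17 > Client T 14 > Client H 2.
Give Client D 18 to hit its cap of 18 — 1 left.
Only 1 left; Client B takes them to reach 1.
Total = 21×1 + 23×18 = 435.

435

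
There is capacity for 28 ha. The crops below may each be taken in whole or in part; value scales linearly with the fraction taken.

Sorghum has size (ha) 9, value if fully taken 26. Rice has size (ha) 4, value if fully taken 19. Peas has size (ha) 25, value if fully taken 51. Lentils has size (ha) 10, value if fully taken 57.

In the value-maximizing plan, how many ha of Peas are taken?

5

Rank by value-to-size ratio: Lentils 57/10≈5.7, Rice 19/4≈4.75, Sorghum 26/9≈2.89, Peas 51/25≈2.04.
Lentils: take in full, 10 ha for value 57 → 18 left.
Rice: take in full, 4 ha for value 19 → 14 left.
Take all of Sorghum (9 ha, value 26) → 5 ha left.
5 ha left: a 5/25 share of Peas gives 51×5/25 = 10.2.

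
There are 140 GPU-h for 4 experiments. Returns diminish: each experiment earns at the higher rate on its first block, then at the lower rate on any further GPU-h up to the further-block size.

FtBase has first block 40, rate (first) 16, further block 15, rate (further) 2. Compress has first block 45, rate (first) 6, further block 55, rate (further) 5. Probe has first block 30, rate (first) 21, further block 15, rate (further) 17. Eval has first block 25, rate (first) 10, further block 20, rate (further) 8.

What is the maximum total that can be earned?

1995

Treat each block as its own option and order by rate: Probe/T1 21 > Probe/T2 17 > FtBase/T1 16 > Eval/T1 10 > Eval/T2 8 > Compress/T1 6 > Compress/T2 5 > FtBase/T2 2.
Fill Probe T1 block (30 at 21) → 110 left.
Probe T2 at 17: fill all 15 → 95 left.
FtBase/T1 (16): +40 → 55 left.
Fill Eval T1 block (25 at 10) → 30 left.
Fill Eval T2 block (20 at 8) → 10 left.
10 remain; put them into Compress T1 at 6.
Total = 21×30 + 17×15 + 16×40 + 10×25 + 8×20 + 6×10 = 1995.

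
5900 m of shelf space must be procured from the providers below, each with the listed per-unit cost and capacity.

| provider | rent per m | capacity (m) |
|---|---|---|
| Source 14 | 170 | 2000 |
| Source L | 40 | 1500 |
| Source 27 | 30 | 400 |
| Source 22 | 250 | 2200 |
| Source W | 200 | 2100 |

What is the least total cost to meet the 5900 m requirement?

812000

Fill from the cheapest provider first.
Source 27 at 30: take all 400 m — 5500 still needed.
Source L at 40: take all 1500 m — 4000 still needed.
Source 14 (170): use full 2000 — 2000 m to go.
Take 2000 from Source W at 200 to finish.
Source 22: unused.
Cost = 400×30 + 1500×40 + 2000×170 + 2000×200 = 812000.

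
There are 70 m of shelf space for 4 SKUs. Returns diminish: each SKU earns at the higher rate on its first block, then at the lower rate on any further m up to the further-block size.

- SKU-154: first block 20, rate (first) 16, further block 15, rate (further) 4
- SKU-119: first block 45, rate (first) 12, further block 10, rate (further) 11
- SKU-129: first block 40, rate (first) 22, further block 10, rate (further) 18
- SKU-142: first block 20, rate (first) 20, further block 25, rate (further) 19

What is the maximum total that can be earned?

Treat each block as its own option and order by rate: SKU-129/first 22 > SKU-142/first 20 > SKU-142/second 19 > SKU-129/second 18 > SKU-154/first 16 > SKU-119/first 12 > SKU-119/second 11 > SKU-154/second 4.
Fill SKU-129 first block (40 at 22) → 30 left.
SKU-142/first (20): +20 → 10 left.
SKU-142 second at 19: only 10 left, fill 10.
Total = 22×40 + 20×20 + 19×10 = 1470.

1470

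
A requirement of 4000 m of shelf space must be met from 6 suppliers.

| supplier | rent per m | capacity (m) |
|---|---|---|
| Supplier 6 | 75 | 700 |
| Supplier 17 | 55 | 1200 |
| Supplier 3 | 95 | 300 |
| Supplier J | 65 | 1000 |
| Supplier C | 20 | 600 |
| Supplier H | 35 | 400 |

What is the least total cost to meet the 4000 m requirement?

219000

Cheapest first:
Supplier C at 20: take all 600 m ; 3400 still needed.
Supplier H (35): use full 400 ; 3000 m to go.
Take 1200 from Supplier 17 at 55 ; need 1800 more.
Take 1000 from Supplier J at 65 ; need 800 more.
Supplier 6 (75): use full 700 ; 100 m to go.
Supplier 3 at 95: take 100 of its 300 ; requirement met.
Cost = 600×20 + 400×35 + 1200×55 + 1000×65 + 700×75 + 100×95 = 219000.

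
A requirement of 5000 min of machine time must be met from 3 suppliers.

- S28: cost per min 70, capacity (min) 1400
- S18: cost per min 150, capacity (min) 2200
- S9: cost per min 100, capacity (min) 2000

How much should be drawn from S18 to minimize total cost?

Use suppliers in increasing cost order.
S28 (70): use full 1400 — 3600 min to go.
S9 at 100: take all 2000 min — 1600 still needed.
S18 (150): take the remaining 1600 — done.

1600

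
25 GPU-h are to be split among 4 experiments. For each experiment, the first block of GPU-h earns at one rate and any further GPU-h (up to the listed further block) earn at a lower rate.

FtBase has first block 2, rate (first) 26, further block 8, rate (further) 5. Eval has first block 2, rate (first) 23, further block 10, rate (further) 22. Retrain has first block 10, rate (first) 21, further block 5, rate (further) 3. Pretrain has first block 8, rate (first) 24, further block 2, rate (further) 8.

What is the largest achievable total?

Order all 8 blocks by rate: FtBase/tier1 26 > Pretrain/tier1 24 > Eval/tier1 23 > Eval/tier2 22 > Retrain/tier1 21 > Pretrain/tier2 8 > FtBase/tier2 5 > Retrain/tier2 3.
FtBase/tier1 (26): +2 — 23 left.
Pretrain/tier1 (24): +8 — 15 left.
Fill Eval tier1 block (2 at 23) — 13 left.
Eval/tier2 (22): +10 — 3 left.
Retrain/tier1: +3 of 10 at 21; pool empty.
Total = 26×2 + 24×8 + 23×2 + 22×10 + 21×3 = 573.

573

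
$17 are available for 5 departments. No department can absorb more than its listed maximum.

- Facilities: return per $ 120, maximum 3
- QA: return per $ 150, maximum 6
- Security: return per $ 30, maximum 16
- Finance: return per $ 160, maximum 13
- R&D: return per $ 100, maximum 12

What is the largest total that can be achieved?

Rank by return per $: Finance 160 > QA 150 > Facilities 120 > R&D 100 > Security 30.
Finance takes 13 to reach its cap of 13 — 4 left.
QA: +4 (room for 6) → 4. Pool exhausted.
Total = 150×4 + 160×13 = 2680.

2680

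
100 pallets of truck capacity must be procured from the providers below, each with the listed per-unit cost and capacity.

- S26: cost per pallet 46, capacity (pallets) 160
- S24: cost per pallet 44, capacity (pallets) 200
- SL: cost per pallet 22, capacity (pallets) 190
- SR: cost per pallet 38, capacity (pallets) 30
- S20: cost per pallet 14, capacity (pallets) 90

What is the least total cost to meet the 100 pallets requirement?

Fill from the cheapest provider first.
S20 (14): use full 90 → 10 pallets to go.
SL at 22: take 10 of its 190 → requirement met.
SR, S24, S26: unused.
Cost = 90×14 + 10×22 = 1480.

1480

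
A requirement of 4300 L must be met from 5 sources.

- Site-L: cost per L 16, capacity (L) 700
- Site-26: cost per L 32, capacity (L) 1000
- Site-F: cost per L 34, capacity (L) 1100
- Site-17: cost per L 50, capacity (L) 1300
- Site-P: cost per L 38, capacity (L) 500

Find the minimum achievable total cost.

Use sources in increasing cost order.
Site-L at 16: take all 700 L → 3600 still needed.
Take 1000 from Site-26 at 32 → need 2600 more.
Site-F at 34: take all 1100 L → 1500 still needed.
Take 500 from Site-P at 38 → need 1000 more.
Site-17 at 50: take 1000 of its 1300 → requirement met.
Cost = 700×16 + 1000×32 + 1100×34 + 500×38 + 1000×50 = 149600.

149600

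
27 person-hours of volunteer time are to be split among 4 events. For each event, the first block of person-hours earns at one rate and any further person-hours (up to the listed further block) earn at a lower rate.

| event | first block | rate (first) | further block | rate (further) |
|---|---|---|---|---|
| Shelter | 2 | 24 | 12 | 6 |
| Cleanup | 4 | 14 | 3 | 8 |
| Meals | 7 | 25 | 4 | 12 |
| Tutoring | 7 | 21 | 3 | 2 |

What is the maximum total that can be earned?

Treat each block as its own option and order by rate: Meals/T1 25 > Shelter/T1 24 > Tutoring/T1 21 > Cleanup/T1 14 > Meals/T2 12 > Cleanup/T2 8 > Shelter/T2 6 > Tutoring/T2 2.
Fill Meals T1 block (7 at 25) — 20 left.
Fill Shelter T1 block (2 at 24) — 18 left.
Fill Tutoring T1 block (7 at 21) — 11 left.
Cleanup T1 at 14: fill all 4 — 7 left.
Fill Meals T2 block (4 at 12) — 3 left.
Fill Cleanup T2 block (3 at 8) — 0 left.
Total = 25×7 + 24×2 + 21×7 + 14×4 + 12×4 + 8×3 = 498.

498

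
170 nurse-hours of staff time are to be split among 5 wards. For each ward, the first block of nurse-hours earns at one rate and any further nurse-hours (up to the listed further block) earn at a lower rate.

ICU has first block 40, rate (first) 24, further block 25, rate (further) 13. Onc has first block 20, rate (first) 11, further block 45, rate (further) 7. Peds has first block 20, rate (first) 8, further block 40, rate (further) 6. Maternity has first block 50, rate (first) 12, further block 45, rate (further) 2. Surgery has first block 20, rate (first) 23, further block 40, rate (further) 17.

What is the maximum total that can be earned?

2965

Treat each block as its own option and order by rate: ICU/first 24 > Surgery/first 23 > Surgery/second 17 > ICU/second 13 > Maternity/first 12 > Onc/first 11 > Peds/first 8 > Onc/second 7 > Peds/second 6 > Maternity/second 2.
ICU first at 24: fill all 40 → 130 left.
Surgery/first (23): +20 → 110 left.
Fill Surgery second block (40 at 17) → 70 left.
ICU/second (13): +25 → 45 left.
Maternity first at 12: only 45 left, fill 45.
Total = 24×40 + 23×20 + 17×40 + 13×25 + 12×45 = 2965.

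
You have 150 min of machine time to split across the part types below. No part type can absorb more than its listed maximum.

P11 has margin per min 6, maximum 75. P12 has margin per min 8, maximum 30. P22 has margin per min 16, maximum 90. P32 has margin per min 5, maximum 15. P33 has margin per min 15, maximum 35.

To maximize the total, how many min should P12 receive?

Order the part types by margin per min: P22 16 > P33 15 > P12 8 > P11 6 > P32 5.
P22 takes 90 to reach its cap of 90 — 60 left.
P33 takes 35 to reach its cap of 35 — 25 left.
P12 has room for 30 but only 25 remain, so it gets 25.

25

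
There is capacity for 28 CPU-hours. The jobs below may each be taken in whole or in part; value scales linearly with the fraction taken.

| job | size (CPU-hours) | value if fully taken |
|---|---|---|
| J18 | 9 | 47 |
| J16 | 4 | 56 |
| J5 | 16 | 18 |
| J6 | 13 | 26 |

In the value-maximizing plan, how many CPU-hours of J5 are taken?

2

Rank by value-to-size ratio: J16 56/4≈14, J18 47/9≈5.22, J6 26/13≈2, J5 18/16≈1.12.
J16: take in full, 4 CPU-hours for value 56 → 24 left.
Take all of J18 (9 CPU-hours, value 47) → 15 CPU-hours left.
J6: take in full, 13 CPU-hours for value 26 → 2 left.
Only 2 CPU-hours remain; take 2/16 of J5 for value 18×2/16 = 2.25.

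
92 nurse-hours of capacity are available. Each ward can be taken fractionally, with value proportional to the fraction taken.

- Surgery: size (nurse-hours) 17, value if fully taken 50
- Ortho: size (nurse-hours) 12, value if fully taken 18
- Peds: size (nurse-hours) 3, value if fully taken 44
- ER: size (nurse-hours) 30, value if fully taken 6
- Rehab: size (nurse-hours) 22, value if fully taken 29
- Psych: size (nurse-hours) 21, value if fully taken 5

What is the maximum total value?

Rank by value-to-size ratio: Peds 44/3≈14.7, Surgery 50/17≈2.94, Ortho 18/12≈1.5, Rehab 29/22≈1.32, Psych 5/21≈0.238, ER 6/30≈0.2.
All 3 nurse-hours of Peds fit (value 44) → 89 remain.
All 17 nurse-hours of Surgery fit (value 50) → 72 remain.
Ortho: take in full, 12 nurse-hours for value 18 → 60 left.
Take all of Rehab (22 nurse-hours, value 29) → 38 nurse-hours left.
Psych: take in full, 21 nurse-hours for value 5 → 17 left.
Only 17 nurse-hours remain; take 17/30 of ER for value 6×17/30 = 3.4.
Total value = 149.4.

149.4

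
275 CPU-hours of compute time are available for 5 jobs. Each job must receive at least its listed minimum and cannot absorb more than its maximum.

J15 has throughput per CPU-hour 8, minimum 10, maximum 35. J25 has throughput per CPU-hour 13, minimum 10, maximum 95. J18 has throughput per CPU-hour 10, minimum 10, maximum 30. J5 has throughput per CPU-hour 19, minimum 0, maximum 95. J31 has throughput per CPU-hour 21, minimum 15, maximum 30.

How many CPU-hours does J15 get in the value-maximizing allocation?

25

Meeting every minimum uses 10+10+10+0+15 = 45 CPU-hours, leaving 230.
Order the jobs by throughput per CPU-hour: J31 21 > J5 19 > J25 13 > J18 10 > J15 8.
J31 takes 15 more to reach its cap of 30 → 215 left.
J5 takes 95 more to reach its cap of 95 → 120 left.
Give J25 85 more to hit its cap of 95 → 35 left.
Give J18 20 more to hit its cap of 30 → 15 left.
J15: +15 (room for 25) → 25. Pool exhausted.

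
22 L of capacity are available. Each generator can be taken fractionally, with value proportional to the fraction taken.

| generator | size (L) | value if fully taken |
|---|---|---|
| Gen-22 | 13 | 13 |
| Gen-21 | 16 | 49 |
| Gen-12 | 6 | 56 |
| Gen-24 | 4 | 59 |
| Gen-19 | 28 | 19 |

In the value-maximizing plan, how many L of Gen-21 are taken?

Best value per unit of size first: Gen-24 59/4≈14.8, Gen-12 56/6≈9.33, Gen-21 49/16≈3.06, Gen-22 13/13≈1, Gen-19 19/28≈0.679.
Take all of Gen-24 (4 L, value 59) ; 18 L left.
Take all of Gen-12 (6 L, value 56) ; 12 L left.
Fill the last 12 L with part of Gen-21: 12/16 of it earns 36.75.

12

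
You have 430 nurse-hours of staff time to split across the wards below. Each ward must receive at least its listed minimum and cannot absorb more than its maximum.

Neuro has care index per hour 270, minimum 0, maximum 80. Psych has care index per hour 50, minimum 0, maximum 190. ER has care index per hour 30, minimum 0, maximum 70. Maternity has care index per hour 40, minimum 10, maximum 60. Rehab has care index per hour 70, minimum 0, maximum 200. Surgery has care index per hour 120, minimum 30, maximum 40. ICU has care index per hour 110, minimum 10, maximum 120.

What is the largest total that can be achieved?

Meeting every minimum uses 0+0+0+10+0+30+10 = 50 nurse-hours, leaving 380.
Order the wards by care index per hour: Neuro 270 > Surgery 120 > ICU 110 > Rehab 70 > Psych 50 > Maternity 40 > ER 30.
Give Neuro 80 more to hit its cap of 80 — 300 left.
Surgery takes 10 more to reach its cap of 40 — 290 left.
ICU: +110 to 120 (cap) — 180 left.
Only 180 left; Rehab takes them to reach 180.
Total = 270×80 + 40×10 + 70×180 + 120×40 + 110×120 = 52600.

52600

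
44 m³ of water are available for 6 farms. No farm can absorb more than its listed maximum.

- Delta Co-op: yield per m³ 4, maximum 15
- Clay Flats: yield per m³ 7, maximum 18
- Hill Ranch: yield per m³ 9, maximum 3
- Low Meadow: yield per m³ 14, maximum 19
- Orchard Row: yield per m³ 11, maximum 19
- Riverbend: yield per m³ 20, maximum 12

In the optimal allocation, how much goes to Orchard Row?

Rank by yield per m³: Riverbend 20 > Low Meadow 14 > Orchard Row 11 > Hill Ranch 9 > Clay Flats 7 > Delta Co-op 4.
Give Riverbend 12 to hit its cap of 12 → 32 left.
Give Low Meadow 19 to hit its cap of 19 → 13 left.
Orchard Row: +13 (room for 19) → 13. Pool exhausted.

13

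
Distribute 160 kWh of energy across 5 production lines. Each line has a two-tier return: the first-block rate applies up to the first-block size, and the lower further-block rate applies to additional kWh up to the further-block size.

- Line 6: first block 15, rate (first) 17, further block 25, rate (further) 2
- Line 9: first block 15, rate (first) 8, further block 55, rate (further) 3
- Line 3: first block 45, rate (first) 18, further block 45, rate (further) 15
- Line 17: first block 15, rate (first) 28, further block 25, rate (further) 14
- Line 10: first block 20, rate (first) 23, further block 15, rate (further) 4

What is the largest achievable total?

2900

Order all 10 blocks by rate: Line 17/first 28 > Line 10/first 23 > Line 3/first 18 > Line 6/first 17 > Line 3/second 15 > Line 17/second 14 > Line 9/first 8 > Line 10/second 4 > Line 9/second 3 > Line 6/second 2.
Fill Line 17 first block (15 at 28) — 145 left.
Line 10 first at 23: fill all 20 — 125 left.
Fill Line 3 first block (45 at 18) — 80 left.
Line 6/first (17): +15 — 65 left.
Fill Line 3 second block (45 at 15) — 20 left.
Line 17 second at 14: only 20 left, fill 20.
Total = 28×15 + 23×20 + 18×45 + 17×15 + 15×45 + 14×20 = 2900.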